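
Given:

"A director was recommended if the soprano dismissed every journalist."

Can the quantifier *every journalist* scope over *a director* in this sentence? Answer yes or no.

The target quantifier *every journalist* is part of the adjunct clause *if the soprano dismissed every journalist*.
Adverbial clauses are not L-marked, so they are barriers for QR — the quantifier cannot escape the adjunct.
So the wide-scope reading for *every journalist* is blocked.
(Only the surface reading survives: one fixed director with respect to all the relevant journalists.)

No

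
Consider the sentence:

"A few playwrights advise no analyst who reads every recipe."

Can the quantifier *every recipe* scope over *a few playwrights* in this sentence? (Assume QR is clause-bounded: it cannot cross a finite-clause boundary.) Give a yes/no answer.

*every recipe* sits inside the relative clause *who reads every recipe* modifying *no analyst*.
Relative clauses block scope extraction: QR cannot target a position outside the modified NP.
So *every recipe* cannot raise high enough to outscope *a few playwrights*; only the surface ordering *a few playwrights* > *every recipe* is available.

No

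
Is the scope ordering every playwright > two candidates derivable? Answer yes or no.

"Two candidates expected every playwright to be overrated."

This is an ECM construction: *every playwright* is the infinitival subject, Case-marked by the matrix verb, and the infinitive is transparent for QR.
With no island boundary between them, the object can take inverse scope over the subject via ordinary QR within the clause.
So *every playwright* > *two candidates* is among the available readings.

Yes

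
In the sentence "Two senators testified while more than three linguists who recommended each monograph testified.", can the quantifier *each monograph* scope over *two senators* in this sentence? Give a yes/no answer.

Structurally, *each monograph* is inside the relative clause *who recommended each monograph*, which is itself inside the adjunct *while more than three linguists who recommended each monograph testified*.
The quantifier would have to escape first the RC and then the adjunct — two independent island violations.
The inverse ordering *each monograph* > *two senators* is therefore underivable.

No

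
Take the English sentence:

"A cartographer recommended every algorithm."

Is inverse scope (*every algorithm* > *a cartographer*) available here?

*every algorithm* and *a cartographer* are in the same minimal clause.
Nothing blocks QR of the lower DP to a position above the higher one, so inverse scope is available.

Yes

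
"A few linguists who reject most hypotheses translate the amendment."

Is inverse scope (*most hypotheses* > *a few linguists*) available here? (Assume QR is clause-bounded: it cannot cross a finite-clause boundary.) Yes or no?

No

*most hypotheses* occurs within the relative clause *who reject most hypotheses*.
Quantifiers inside a relative clause are trapped there; the RC boundary blocks QR.
The inverse ordering *most hypotheses* > *a few linguists* is therefore underivable.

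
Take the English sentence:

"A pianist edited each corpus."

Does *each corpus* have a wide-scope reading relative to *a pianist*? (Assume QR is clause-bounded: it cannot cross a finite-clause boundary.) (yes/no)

Yes

Both DPs are arguments of the same predicate; there is no clause or island boundary between them.
QR within a single clause is free, so the lower quantifier may take scope over the higher one.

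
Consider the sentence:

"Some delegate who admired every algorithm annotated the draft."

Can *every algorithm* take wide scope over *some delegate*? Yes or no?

No

*every algorithm* is embedded in the relative clause *who admired every algorithm*.
Relative clauses block scope extraction: QR cannot target a position outside the modified NP.
*every algorithm* is confined to the island and cannot take scope over *some delegate*.
(Only the surface reading survives: one fixed delegate with respect to all the relevant algorithms.)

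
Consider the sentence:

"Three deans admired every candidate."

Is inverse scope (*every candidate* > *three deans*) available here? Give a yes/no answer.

*every candidate* and *three deans* are in the same minimal clause.
No island intervenes, so both surface and inverse scope are derivable.

Yes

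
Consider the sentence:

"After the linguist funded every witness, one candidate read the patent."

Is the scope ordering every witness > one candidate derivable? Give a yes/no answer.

The DP *every witness* is contained in the adjunct clause *after the linguist funded every witness*.
The adjunct-island constraint bars QR out of an adverbial clause.
So the wide-scope reading for *every witness* is blocked.

No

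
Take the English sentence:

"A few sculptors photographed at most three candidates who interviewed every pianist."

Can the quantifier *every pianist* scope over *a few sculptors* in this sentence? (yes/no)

No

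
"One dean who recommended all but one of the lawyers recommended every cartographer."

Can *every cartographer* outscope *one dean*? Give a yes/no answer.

*every cartographer* sits in the matrix clause, not in the relative clause on *one dean*.
Nothing blocks QR of the lower DP to a position above the higher one, so inverse scope is available.

Yes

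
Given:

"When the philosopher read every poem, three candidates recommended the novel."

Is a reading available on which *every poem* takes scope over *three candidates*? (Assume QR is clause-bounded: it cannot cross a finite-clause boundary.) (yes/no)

*every poem* occurs within the adjunct clause *when the philosopher read every poem*.
The adjunct-island constraint bars QR out of an adverbial clause.
So the wide-scope reading for *every poem* is blocked.

No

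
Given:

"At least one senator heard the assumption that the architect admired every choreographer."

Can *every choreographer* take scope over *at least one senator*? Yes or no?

No

*every choreographer* is embedded in the complex NP *the assumption that the architect admired every choreographer*.
The complex NP is opaque for QR — the quantifier is frozen inside the noun's complement.
The inverse ordering *every choreographer* > *at least one senator* is therefore underivable.
(Only the surface reading survives: one fixed senator with respect to all the relevant choreographers.)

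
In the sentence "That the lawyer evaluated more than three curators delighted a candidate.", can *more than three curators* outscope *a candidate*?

*more than three curators* sits inside the sentential subject *that the lawyer evaluated more than three curators*.
The subject-island constraint blocks QR out of a clausal subject.
*more than three curators* > *a candidate* would require crossing that boundary, which is illicit.

No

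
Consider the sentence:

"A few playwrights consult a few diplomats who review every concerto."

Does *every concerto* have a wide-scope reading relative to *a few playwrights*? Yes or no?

The target quantifier *every concerto* is part of the relative clause *who review every concerto* modifying *a few diplomats*.
The relative clause forms an island for QR, so the quantifier is confined to the head noun's restrictor.
So *every concerto* cannot raise high enough to outscope *a few playwrights*; only the surface ordering *a few playwrights* > *every concerto* is available.

No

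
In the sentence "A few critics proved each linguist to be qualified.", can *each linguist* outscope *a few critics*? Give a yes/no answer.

*each linguist* is an ECM subject; ECM complements are not islands, and the embedded quantifier may take matrix scope.
Since no island is crossed, the inverse ordering is licensed alongside surface scope.
The sentence is scopally ambiguous between *a few critics* > *each linguist* and *each linguist* > *a few critics*.

Yes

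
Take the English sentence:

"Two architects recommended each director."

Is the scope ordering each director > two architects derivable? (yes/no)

Yes

Both DPs are arguments of the same predicate; there is no clause or island boundary between them.
Ordinary QR to a clause-peripheral position gives the wide-scope LF for the lower DP.
The sentence is scopally ambiguous between *two architects* > *each director* and *each director* > *two architects*.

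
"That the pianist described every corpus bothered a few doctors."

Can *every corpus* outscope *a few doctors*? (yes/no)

No

*every corpus* occurs within the sentential subject *that the pianist described every corpus*.
Clausal subjects are scope islands; QR from inside the subject into the matrix is barred.
*every corpus* > *a few doctors* would require crossing that boundary, which is illicit.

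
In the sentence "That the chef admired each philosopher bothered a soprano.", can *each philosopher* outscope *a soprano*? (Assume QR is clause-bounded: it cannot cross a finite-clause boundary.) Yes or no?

No

The target quantifier *each philosopher* is part of the sentential subject *that the chef admired each philosopher*.
Clausal subjects are scope islands; QR from inside the subject into the matrix is barred.
The ordering *each philosopher* > *a soprano* is therefore underivable.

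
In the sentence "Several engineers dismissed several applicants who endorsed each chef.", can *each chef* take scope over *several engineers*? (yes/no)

Structurally, *each chef* is inside the relative clause *who endorsed each chef* modifying *several applicants*.
QR out of a relative clause is ruled out by the relative-clause island constraint.
*each chef* is confined to the island and cannot take scope over *several engineers*.

No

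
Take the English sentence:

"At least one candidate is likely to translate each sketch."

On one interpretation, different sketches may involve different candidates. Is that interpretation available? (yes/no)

Yes

That reading corresponds to *each sketch* > *at least one candidate*.
Infinitival complements of raising predicates do not block QR; *each sketch* and *at least one candidate* are effectively clausemates.
No island intervenes, so both surface and inverse scope are derivable.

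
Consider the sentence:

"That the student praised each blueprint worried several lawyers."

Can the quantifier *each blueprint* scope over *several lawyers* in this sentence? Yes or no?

*each blueprint* sits inside the sentential subject *that the student praised each blueprint*.
The Sentential Subject Constraint rules out raising the quantifier out of the that-clause subject.
*each blueprint* > *several lawyers* would require crossing that boundary, which is illicit.

No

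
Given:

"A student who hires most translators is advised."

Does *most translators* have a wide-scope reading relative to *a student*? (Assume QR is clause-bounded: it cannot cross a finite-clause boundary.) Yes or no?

No

*most translators* is embedded in the relative clause *who hires most translators*.
A relative clause is a scope island — quantifier raising cannot cross its boundary.
*most translators* is confined to the island and cannot take scope over *a student*.
(Only the surface reading survives: one fixed student with respect to all the relevant translators.)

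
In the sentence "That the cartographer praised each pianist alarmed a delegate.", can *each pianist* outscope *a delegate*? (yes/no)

No

*each pianist* occurs within the sentential subject *that the cartographer praised each pianist*.
Sentential subjects are islands: a quantifier inside the subject clause cannot raise over the matrix predicate.
So the wide-scope reading for *each pianist* is blocked.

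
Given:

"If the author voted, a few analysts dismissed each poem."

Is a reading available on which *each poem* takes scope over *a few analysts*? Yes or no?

Yes

The adjunct island is irrelevant here — *each poem* and *a few analysts* are both in the matrix clause.
No island intervenes, so both surface and inverse scope are derivable.
The sentence is scopally ambiguous between *a few analysts* > *each poem* and *each poem* > *a few analysts*.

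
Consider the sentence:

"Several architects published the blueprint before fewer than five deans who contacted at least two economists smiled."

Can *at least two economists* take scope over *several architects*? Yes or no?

No

*at least two economists* sits inside the relative clause *who contacted at least two economists*, which is itself inside the adjunct *before fewer than five deans who contacted at least two economists smiled*.
Two island boundaries intervene — the relative clause and the adjunct. Either alone would block QR.
*at least two economists* is confined to the island and cannot take scope over *several architects*.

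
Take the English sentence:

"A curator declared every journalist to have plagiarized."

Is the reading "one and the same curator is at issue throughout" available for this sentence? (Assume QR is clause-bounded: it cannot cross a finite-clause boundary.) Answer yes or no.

Yes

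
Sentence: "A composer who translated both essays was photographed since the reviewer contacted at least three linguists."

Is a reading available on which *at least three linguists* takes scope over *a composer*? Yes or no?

No

The target quantifier *at least three linguists* is part of the adjunct clause *since the reviewer contacted at least three linguists*.
The adjunct-island constraint bars QR out of an adverbial clause.
*at least three linguists* is confined to the island and cannot take scope over *a composer*.
(Only the surface reading survives: one fixed composer with respect to all the relevant linguists.)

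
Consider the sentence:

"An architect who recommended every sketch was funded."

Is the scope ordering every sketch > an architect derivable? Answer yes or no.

The DP *every sketch* is contained in the relative clause *who recommended every sketch*.
QR out of a relative clause is ruled out by the relative-clause island constraint.
So the wide-scope reading for *every sketch* is blocked.

No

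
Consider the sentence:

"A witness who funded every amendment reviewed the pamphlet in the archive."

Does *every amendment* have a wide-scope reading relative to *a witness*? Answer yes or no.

*every amendment* occurs within the relative clause *who funded every amendment*.
Relative clauses block scope extraction: QR cannot target a position outside the modified NP.
*every amendment* > *a witness* would require crossing that boundary, which is illicit.

No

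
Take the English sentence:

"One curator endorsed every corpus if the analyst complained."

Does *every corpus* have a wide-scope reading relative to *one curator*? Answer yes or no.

Yes

The adjunct clause does not contain *every corpus*, which is the matrix object.
With no island boundary between them, the object can take inverse scope over the subject via ordinary QR within the clause.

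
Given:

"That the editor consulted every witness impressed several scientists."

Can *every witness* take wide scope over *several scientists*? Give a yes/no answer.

*every witness* occurs within the sentential subject *that the editor consulted every witness*.
Clausal subjects are scope islands; QR from inside the subject into the matrix is barred.
So *every witness* cannot raise to a position above *several scientists*.

No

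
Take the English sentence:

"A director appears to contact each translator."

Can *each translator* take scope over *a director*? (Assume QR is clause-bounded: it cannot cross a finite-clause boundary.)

Yes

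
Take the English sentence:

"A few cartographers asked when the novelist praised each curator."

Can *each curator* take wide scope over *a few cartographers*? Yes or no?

No

The DP *each curator* is contained in the embedded question *when the novelist praised each curator*.
Embedded questions are wh-islands: a quantifier inside an indirect question cannot QR into the matrix clause.
There is no licit LF on which *each curator* c-commands *a few cartographers*.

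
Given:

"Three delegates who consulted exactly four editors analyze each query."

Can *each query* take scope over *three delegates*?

*each query* is a matrix argument; only *three delegates* is modified by the relative clause *who consulted exactly four editors*, so the RC island is irrelevant to the target quantifier.
Nothing blocks QR of the lower DP to a position above the higher one, so inverse scope is available.

Yes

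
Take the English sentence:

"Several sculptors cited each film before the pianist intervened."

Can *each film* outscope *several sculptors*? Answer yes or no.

Yes

The adjunct island is irrelevant here — *each film* and *several sculptors* are both in the matrix clause.
QR within a single clause is free, so the lower quantifier may take scope over the higher one.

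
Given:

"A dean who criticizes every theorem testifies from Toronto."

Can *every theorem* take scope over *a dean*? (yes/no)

*every theorem* is embedded in the relative clause *who criticizes every theorem*.
The relative clause forms an island for QR, so the quantifier is confined to the head noun's restrictor.
So *every theorem* cannot raise high enough to outscope *a dean*; only the surface ordering *a dean* > *every theorem* is available.
(Only the surface reading survives: one fixed dean with respect to all the relevant theorems.)

No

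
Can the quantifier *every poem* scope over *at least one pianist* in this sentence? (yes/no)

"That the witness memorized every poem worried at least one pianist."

No

*every poem* sits inside the sentential subject *that the witness memorized every poem*.
The subject-island constraint blocks QR out of a clausal subject.
There is no licit LF on which *every poem* c-commands *at least one pianist*.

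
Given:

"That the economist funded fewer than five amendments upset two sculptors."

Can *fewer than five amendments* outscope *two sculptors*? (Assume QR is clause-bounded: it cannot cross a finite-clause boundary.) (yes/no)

No

*fewer than five amendments* is embedded in the sentential subject *that the economist funded fewer than five amendments*.
The Sentential Subject Constraint rules out raising the quantifier out of the that-clause subject.
*fewer than five amendments* > *two sculptors* would require crossing that boundary, which is illicit.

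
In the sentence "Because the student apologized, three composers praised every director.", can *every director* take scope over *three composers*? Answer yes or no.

Yes

The adjunct island is irrelevant here — *every director* and *three composers* are both in the matrix clause.
Ordinary QR to a clause-peripheral position gives the wide-scope LF for the lower DP.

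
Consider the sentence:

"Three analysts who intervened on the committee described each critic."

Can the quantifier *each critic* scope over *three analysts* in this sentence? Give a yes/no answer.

The RC *who intervened on the committee* is an island, but *each critic* is not inside it — it is the matrix object, a clausemate of *three analysts*.
Since no island is crossed, the inverse ordering is licensed alongside surface scope.

Yes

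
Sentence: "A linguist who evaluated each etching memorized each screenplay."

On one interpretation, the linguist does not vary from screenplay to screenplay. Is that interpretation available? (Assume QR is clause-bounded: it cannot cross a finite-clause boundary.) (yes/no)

Yes

The described interpretation is the *a linguist* > *each screenplay* scoping.
Nothing needs to raise for *a linguist* > *each screenplay*, so no island constraint is at stake.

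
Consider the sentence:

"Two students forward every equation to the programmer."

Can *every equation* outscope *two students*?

Yes

*every equation* and *two students* are in the same minimal clause.
No island intervenes, so both surface and inverse scope are derivable.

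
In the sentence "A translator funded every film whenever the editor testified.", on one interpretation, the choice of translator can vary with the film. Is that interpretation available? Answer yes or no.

Yes

This is the *every film* > *a translator* reading.
Neither queried DP is inside the adjunct, so the adjunct-island constraint does not apply.
No island intervenes, so both surface and inverse scope are derivable.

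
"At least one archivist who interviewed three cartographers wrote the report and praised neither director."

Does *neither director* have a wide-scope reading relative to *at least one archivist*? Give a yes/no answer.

*neither director* is embedded in one conjunct of the coordinate structure (*praised neither director*).
The Coordinate Structure Constraint blocks movement (including QR) out of a single conjunct.
*neither director* is confined to the island and cannot take scope over *at least one archivist*.

No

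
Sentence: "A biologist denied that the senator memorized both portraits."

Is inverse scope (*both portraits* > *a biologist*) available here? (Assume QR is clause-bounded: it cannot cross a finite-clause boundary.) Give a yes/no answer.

The target quantifier *both portraits* is part of the finite complement clause *that the senator memorized both portraits*.
Finite CP is the ceiling for QR here, by assumption.
The inverse ordering *both portraits* > *a biologist* is therefore underivable.
(Only the surface reading survives: one fixed biologist with respect to all the relevant portraits.)

No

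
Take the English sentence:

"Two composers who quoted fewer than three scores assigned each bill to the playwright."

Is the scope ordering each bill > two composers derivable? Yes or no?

The relative clause *who quoted fewer than three scores* modifies *two composers*, but *each bill* is not inside that relative clause — it is an argument of the matrix verb.
QR within a single clause is free, so the lower quantifier may take scope over the higher one.

Yes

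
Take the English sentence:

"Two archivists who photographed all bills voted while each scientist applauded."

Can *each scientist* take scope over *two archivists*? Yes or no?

The target quantifier *each scientist* is part of the adjunct clause *while each scientist applauded*.
Adjuncts are opaque for quantifier raising; a quantifier in an adjunct stays inside it.
So *each scientist* cannot raise to a position above *two archivists*.

No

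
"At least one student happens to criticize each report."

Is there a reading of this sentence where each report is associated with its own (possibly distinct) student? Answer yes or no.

Yes

That reading corresponds to *each report* > *at least one student*.
Raising constructions are monoclausal for scope purposes; *each report* is not separated from *at least one student* by any island.
QR within a single clause is free, so the lower quantifier may take scope over the higher one.
Both orderings are possible: *at least one student* > *each report* and *each report* > *at least one student*.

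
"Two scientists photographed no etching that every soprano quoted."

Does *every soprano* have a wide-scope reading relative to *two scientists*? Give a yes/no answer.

Structurally, *every soprano* is inside the relative clause *that every soprano quoted* modifying *no etching*.
A relative clause is a scope island — quantifier raising cannot cross its boundary.
*every soprano* is confined to the island and cannot take scope over *two scientists*.

No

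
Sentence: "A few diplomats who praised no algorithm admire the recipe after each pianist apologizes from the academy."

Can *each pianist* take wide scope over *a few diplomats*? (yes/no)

No

*each pianist* sits inside the adjunct clause *after each pianist apologizes from the academy*.
Since the clause is an adjunct (not a complement), the Adjunct Condition blocks QR across its edge.
The inverse ordering *each pianist* > *a few diplomats* is therefore underivable.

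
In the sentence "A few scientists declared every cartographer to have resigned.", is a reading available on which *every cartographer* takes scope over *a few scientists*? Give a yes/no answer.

Yes

*every cartographer* is the subject of an ECM infinitive — the infinitival complement of an ECM verb is not a scope island, so *every cartographer* can raise into the matrix clause.
Clause-internal QR can adjoin the lower DP above the subject, yielding the inverse reading.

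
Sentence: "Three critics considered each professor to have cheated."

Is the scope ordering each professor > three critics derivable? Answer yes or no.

*each professor* is the subject of an ECM infinitive — the infinitival complement of an ECM verb is not a scope island, so *each professor* can raise into the matrix clause.
No island intervenes, so both surface and inverse scope are derivable.

Yes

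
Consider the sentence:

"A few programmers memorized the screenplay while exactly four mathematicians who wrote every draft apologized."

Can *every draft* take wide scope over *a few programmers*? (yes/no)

No

The target quantifier *every draft* is part of the relative clause *who wrote every draft*, which is itself inside the adjunct *while exactly four mathematicians who wrote every draft apologized*.
Even if one barrier were somehow void, the other would still block QR.
There is no licit LF on which *every draft* c-commands *a few programmers*.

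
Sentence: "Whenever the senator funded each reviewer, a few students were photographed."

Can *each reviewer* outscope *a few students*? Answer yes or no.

*each reviewer* occurs within the adjunct clause *whenever the senator funded each reviewer*.
Adverbial clauses are not L-marked, so they are barriers for QR — the quantifier cannot escape the adjunct.
*each reviewer* is confined to the island and cannot take scope over *a few students*.

No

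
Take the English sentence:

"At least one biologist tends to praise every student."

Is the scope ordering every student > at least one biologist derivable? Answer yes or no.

Yes

Raising constructions are monoclausal for scope purposes; *every student* is not separated from *at least one biologist* by any island.
No island intervenes, so both surface and inverse scope are derivable.
The sentence is scopally ambiguous between *at least one biologist* > *every student* and *every student* > *at least one biologist*.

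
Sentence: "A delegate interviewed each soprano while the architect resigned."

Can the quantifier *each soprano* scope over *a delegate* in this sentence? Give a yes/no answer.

Yes

*each soprano* is a matrix argument; the adjunct is an island but the target quantifier is outside it.
With no island boundary between them, the object can take inverse scope over the subject via ordinary QR within the clause.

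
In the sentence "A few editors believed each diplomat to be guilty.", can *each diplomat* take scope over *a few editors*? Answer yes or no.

*each diplomat* is an ECM subject; ECM complements are not islands, and the embedded quantifier may take matrix scope.
Nothing blocks QR of the lower DP to a position above the higher one, so inverse scope is available.

Yes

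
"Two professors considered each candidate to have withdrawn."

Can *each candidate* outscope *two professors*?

*each candidate* is an ECM subject; ECM complements are not islands, and the embedded quantifier may take matrix scope.
Ordinary QR to a clause-peripheral position gives the wide-scope LF for the lower DP.

Yes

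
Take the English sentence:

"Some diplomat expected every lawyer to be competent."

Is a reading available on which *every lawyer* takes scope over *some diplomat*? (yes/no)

*every lawyer* is the subject of an ECM infinitive — the infinitival complement of an ECM verb is not a scope island, so *every lawyer* can raise into the matrix clause.
QR within a single clause is free, so the lower quantifier may take scope over the higher one.

Yes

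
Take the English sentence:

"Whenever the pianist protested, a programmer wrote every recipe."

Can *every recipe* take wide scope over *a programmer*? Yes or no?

The adjunct island is irrelevant here — *every recipe* and *a programmer* are both in the matrix clause.
No island intervenes, so both surface and inverse scope are derivable.

Yes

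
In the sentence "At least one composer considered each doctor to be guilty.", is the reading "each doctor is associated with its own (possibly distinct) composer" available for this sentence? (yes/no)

Yes

The paraphrase describes the scope ordering *each doctor* > *at least one composer*.
ECM infinitives lack a CP barrier, so *each doctor* can QR over the matrix subject *at least one composer*.
Ordinary QR to a clause-peripheral position gives the wide-scope LF for the lower DP.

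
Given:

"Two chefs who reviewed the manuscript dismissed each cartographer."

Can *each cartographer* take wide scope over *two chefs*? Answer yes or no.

Yes

The relative clause *who reviewed the manuscript* modifies *two chefs*, but *each cartographer* is not inside that relative clause — it is an argument of the matrix verb.
Ordinary QR to a clause-peripheral position gives the wide-scope LF for the lower DP.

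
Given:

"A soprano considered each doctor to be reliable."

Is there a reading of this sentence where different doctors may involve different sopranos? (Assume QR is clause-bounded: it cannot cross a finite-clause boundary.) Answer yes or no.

Yes

That reading corresponds to *each doctor* > *a soprano*.
This is an ECM construction: *each doctor* is the infinitival subject, Case-marked by the matrix verb, and the infinitive is transparent for QR.
No island intervenes, so both surface and inverse scope are derivable.
The sentence is scopally ambiguous between *a soprano* > *each doctor* and *each doctor* > *a soprano*.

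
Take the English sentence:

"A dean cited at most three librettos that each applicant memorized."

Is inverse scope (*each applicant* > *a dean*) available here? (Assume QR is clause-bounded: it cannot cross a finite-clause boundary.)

No

The DP *each applicant* is contained in the relative clause *that each applicant memorized* modifying *at most three librettos*.
Relative clauses are scope islands: a quantifier cannot QR out of a relative clause to take scope in the matrix clause.
So *each applicant* cannot raise to a position above *a dean*.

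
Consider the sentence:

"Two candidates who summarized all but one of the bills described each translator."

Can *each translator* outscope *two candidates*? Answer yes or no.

Yes

The RC *who summarized all but one of the bills* is an island, but *each translator* is not inside it — it is the matrix object, a clausemate of *two candidates*.
Ordinary QR to a clause-peripheral position gives the wide-scope LF for the lower DP.
The sentence is scopally ambiguous between *two candidates* > *each translator* and *each translator* > *two candidates*.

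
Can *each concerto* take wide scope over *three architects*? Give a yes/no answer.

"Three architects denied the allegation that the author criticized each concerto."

Structurally, *each concerto* is inside the complex NP *the allegation that the author criticized each concerto*.
Noun-complement clauses are scope islands (the Complex NP Constraint): a quantifier inside one cannot scope into the matrix.
Hence only narrow scope for *each concerto* (under *three architects*) survives.

No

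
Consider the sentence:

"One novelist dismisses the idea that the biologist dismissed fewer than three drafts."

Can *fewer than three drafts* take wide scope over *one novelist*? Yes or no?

No

Structurally, *fewer than three drafts* is inside the complex NP *the idea that the biologist dismissed fewer than three drafts*.
Noun-complement clauses are scope islands (the Complex NP Constraint): a quantifier inside one cannot scope into the matrix.
There is no licit LF on which *fewer than three drafts* c-commands *one novelist*.
(Only the surface reading survives: one fixed novelist with respect to all the relevant drafts.)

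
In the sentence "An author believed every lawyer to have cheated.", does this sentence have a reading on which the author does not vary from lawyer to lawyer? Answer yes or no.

This is the *an author* > *every lawyer* reading.
That is the surface-scope ordering, which is always one of the available readings — island constraints only ever restrict inverse scope.

Yes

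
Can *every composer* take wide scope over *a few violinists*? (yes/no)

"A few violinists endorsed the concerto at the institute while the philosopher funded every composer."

*every composer* sits inside the adjunct clause *while the philosopher funded every composer*.
Adjunct clauses are scope islands: a quantifier inside an adjunct cannot raise into the matrix clause.
So the wide-scope reading for *every composer* is blocked.

No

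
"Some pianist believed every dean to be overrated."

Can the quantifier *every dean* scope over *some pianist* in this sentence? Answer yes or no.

*every dean* is the subject of an ECM infinitive — the infinitival complement of an ECM verb is not a scope island, so *every dean* can raise into the matrix clause.
No island intervenes, so both surface and inverse scope are derivable.

Yes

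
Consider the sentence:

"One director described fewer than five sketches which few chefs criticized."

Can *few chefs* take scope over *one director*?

No

The DP *few chefs* is contained in the relative clause *which few chefs criticized* modifying *fewer than five sketches*.
QR out of a relative clause is ruled out by the relative-clause island constraint.
*few chefs* is confined to the island and cannot take scope over *one director*.
(Only the surface reading survives: one fixed director with respect to all the relevant chefs.)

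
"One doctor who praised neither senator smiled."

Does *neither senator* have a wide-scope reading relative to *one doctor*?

No

The DP *neither senator* is contained in the relative clause *who praised neither senator*.
Relative clauses are scope islands: a quantifier cannot QR out of a relative clause to take scope in the matrix clause.
So *neither senator* cannot raise to a position above *one doctor*.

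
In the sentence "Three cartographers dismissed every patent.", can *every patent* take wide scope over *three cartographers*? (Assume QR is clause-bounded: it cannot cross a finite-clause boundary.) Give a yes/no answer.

*every patent* and *three cartographers* are in the same minimal clause.
QR within a single clause is free, so the lower quantifier may take scope over the higher one.

Yes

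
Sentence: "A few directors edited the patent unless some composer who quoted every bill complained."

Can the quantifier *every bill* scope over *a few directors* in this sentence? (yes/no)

The target quantifier *every bill* is part of the relative clause *who quoted every bill*, which is itself inside the adjunct *unless some composer who quoted every bill complained*.
Both the relative clause and the enclosing adjunct are scope islands; QR cannot cross either.
Hence only narrow scope for *every bill* (under *a few directors*) survives.

No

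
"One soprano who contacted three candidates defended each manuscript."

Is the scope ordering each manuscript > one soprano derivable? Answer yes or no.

The RC *who contacted three candidates* is an island, but *each manuscript* is not inside it — it is the matrix object, a clausemate of *one soprano*.
No island intervenes, so both surface and inverse scope are derivable.
The sentence is scopally ambiguous between *one soprano* > *each manuscript* and *each manuscript* > *one soprano*.

Yes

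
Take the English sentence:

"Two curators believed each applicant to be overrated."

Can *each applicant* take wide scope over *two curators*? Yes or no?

This is an ECM construction: *each applicant* is the infinitival subject, Case-marked by the matrix verb, and the infinitive is transparent for QR.
Clause-internal QR can adjoin the lower DP above the subject, yielding the inverse reading.

Yes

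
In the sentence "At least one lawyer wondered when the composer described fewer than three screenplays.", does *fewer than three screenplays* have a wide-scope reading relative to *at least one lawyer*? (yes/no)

No

*fewer than three screenplays* sits inside the embedded question *when the composer described fewer than three screenplays*.
The wh-island constraint blocks QR out of an embedded interrogative.
*fewer than three screenplays* > *at least one lawyer* would require crossing that boundary, which is illicit.
(Only the surface reading survives: one fixed lawyer with respect to all the relevant screenplays.)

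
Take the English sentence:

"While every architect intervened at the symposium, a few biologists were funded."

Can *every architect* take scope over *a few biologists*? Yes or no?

No

Structurally, *every architect* is inside the adjunct clause *while every architect intervened at the symposium*.
Adjuncts are opaque for quantifier raising; a quantifier in an adjunct stays inside it.
So *every architect* cannot raise to a position above *a few biologists*.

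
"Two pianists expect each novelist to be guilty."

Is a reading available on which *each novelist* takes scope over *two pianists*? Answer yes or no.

The ECM infinitive is scope-transparent — *each novelist* is free to raise above *two pianists*.
Ordinary QR to a clause-peripheral position gives the wide-scope LF for the lower DP.
The sentence is scopally ambiguous between *two pianists* > *each novelist* and *each novelist* > *two pianists*.

Yes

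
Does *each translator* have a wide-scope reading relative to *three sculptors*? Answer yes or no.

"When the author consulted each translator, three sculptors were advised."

No

Structurally, *each translator* is inside the adjunct clause *when the author consulted each translator*.
The adjunct-island constraint bars QR out of an adverbial clause.
*each translator* is confined to the island and cannot take scope over *three sculptors*.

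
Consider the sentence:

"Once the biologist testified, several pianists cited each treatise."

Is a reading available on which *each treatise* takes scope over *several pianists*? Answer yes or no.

Yes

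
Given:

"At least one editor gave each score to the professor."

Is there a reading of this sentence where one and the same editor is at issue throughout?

Yes

The paraphrase describes the scope ordering *at least one editor* > *each score*.
Nothing needs to raise for *at least one editor* > *each score*, so no island constraint is at stake.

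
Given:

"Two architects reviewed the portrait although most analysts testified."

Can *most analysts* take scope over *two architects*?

The DP *most analysts* is contained in the adjunct clause *although most analysts testified*.
Since the clause is an adjunct (not a complement), the Adjunct Condition blocks QR across its edge.
The inverse ordering *most analysts* > *two architects* is therefore underivable.

No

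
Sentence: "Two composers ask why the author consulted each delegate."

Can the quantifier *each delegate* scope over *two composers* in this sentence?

The target quantifier *each delegate* is part of the embedded question *why the author consulted each delegate*.
QR across an interrogative CP boundary is ruled out as a wh-island violation.
So the wide-scope reading for *each delegate* is blocked.

No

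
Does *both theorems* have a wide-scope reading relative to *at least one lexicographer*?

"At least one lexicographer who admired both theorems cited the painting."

*both theorems* occurs within the relative clause *who admired both theorems*.
A relative clause is a scope island — quantifier raising cannot cross its boundary.
So the wide-scope reading for *both theorems* is blocked.

No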